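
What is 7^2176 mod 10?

1

The units digit of 7^n cycles with period 4: 7, 9, 3, 1, …
2176 leaves remainder 0 on division by 4, so 7^2176 ends in 1.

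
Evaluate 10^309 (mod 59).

Square-and-reduce mod 59: 10^1≡10, 10^2≡41, 10^4≡29, 10^8≡15, 10^16≡48, 10^32≡3, 10^64≡9, 10^128≡22, 10^256≡12.
Since 309 = 1 + 4 + 16 + 32 + 256 in binary, 10^309 ≡ 10·29·48·3·12 ≡ 33 (mod 59).

33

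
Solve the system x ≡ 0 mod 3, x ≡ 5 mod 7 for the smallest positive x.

Since 7·1 ≡ 1 (mod 3), take x = 5 + 7·((0−5)·1 mod 3) = 5 + 7·1 = 12.
Check: 12 mod 3 = 0, 12 mod 7 = 5.

12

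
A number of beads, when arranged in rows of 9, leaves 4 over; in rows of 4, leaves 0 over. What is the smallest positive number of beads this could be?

4

x ≡ 0 (mod 4) gives x ∈ {0, 4}.
The first of these with x mod 9 = 4 is 4.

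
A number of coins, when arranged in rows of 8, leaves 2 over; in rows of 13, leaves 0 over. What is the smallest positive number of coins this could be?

x ≡ 2 (mod 8) gives x ∈ {2, 10, 18, 26}.
The first of these with x mod 13 = 0 is 26.

26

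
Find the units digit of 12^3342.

4

The units digit of 12^n cycles with period 4: 2, 4, 8, 6, …
3342 leaves remainder 2 on division by 4, so 12^3342 ends in 4.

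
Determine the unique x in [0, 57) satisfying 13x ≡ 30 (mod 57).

33

The inverse of 13 mod 57 is 22 (since 13·22 = 286 ≡ 1).
Multiplying both sides by 22: x ≡ 22·30 = 660 ≡ 33 (mod 57).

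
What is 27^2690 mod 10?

9

Powers of 7 mod 10 repeat with period 4: 7, 9, 3, 1.
2690 leaves remainder 2 on division by 4, so 27^2690 ends in 9.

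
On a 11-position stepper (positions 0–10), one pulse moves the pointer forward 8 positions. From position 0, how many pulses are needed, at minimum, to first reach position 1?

8·7 = 56 = 5·11 + 1, so 8⁻¹ ≡ 7 (mod 11).

7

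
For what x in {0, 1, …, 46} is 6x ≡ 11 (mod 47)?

6⁻¹ ≡ 8 (mod 47) because 6·8 = 48 = 1·47 + 1.
So x ≡ 8·11 = 88 ≡ 41 (mod 47).

41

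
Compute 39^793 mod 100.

19

Square-and-reduce mod 100: 39^1≡39, 39^2≡21, 39^4≡41, 39^8≡81, 39^16≡61, 39^32≡21, 39^64≡41, 39^128≡81, 39^256≡61, 39^512≡21.
793 = 1 + 8 + 16 + 256 + 512, so 39^793 ≡ 39·81·61·61·21 ≡ 19 (mod 100).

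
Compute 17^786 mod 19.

Successive squares of 17 mod 19: 17^1≡17, 17^2≡4, 17^4≡16, 17^8≡9, 17^16≡5, 17^32≡6, 17^64≡17, 17^128≡4, 17^256≡16, 17^512≡9.
Since 786 = 2 + 16 + 256 + 512 in binary, 17^786 ≡ 4·5·16·9 ≡ 11 (mod 19).

11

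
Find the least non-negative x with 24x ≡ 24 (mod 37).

1

24⁻¹ ≡ 17 (mod 37) because 24·17 = 408 = 11·37 + 1.
So x ≡ 17·24 = 408 ≡ 1 (mod 37).
Check: 24·1 = 24 = 0·37 + 24.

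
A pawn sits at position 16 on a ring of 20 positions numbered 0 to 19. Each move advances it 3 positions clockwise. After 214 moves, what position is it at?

18

214·3 = 642.
642 = 32·20 + 2, so 642 mod 20 = 2.
(16 + 2) mod 20 = 18.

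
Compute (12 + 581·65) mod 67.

581·65 = 37765.
37765 = 563·67 + 44, so 37765 mod 67 = 44.
(12 + 44) mod 67 = 56.

56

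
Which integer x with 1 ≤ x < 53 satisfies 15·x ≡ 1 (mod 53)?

53 = 3·15 + 8
15 = 1·8 + 7
8 = 1·7 + 1
7 = 7·1 + 0
Back-substituting gives 15·46 ≡ 1 (mod 53).

46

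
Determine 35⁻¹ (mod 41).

34

35·34 = 1190 = 29·41 + 1, so 35⁻¹ ≡ 34 (mod 41).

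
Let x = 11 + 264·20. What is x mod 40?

11

264·20 = 5280.
5280 = 132·40 + 0, so 5280 mod 40 = 0.
(11 + 0) mod 40 = 11.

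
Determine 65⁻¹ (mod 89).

65·63 = 4095 = 46·89 + 1, so 65⁻¹ ≡ 63 (mod 89).

63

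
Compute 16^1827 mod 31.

8

Successive squares of 16 mod 31: 16^1≡16, 16^2≡8, 16^4≡2, 16^8≡4, 16^16≡16, 16^32≡8, 16^64≡2, 16^128≡4, 16^256≡16, 16^512≡8, 16^1024≡2.
1827 = 1 + 2 + 32 + 256 + 512 + 1024, so 16^1827 ≡ 16·8·8·16·8·2 ≡ 8 (mod 31).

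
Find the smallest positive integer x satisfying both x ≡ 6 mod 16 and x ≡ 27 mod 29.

x ≡ 6 (mod 16) gives x ∈ {6, 22, 38, 54, 70, 86, 102, 118, …}.
The first of these with x mod 29 = 27 is 230.

230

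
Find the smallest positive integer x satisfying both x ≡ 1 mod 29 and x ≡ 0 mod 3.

30

x ≡ 0 (mod 3) gives x ∈ {0, 3, 6, 9, 12, 15, 18, 21, …}.
The first of these with x mod 29 = 1 is 30.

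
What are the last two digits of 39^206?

By repeated squaring mod 100: 39^1≡39, 39^2≡21, 39^4≡41, 39^8≡81, 39^16≡61, 39^32≡21, 39^64≡41, 39^128≡81.
206 = 2 + 4 + 8 + 64 + 128, so 39^206 ≡ 21·41·81·41·81 ≡ 61 (mod 100).

61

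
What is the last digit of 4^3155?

4

Powers of 4 mod 10 repeat with period 2: 4, 6.
3155 leaves remainder 1 on division by 2, so 4^3155 ends in 4.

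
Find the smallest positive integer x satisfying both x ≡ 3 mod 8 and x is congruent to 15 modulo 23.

107

x ≡ 3 (mod 8) gives x ∈ {3, 11, 19, 27, 35, 43, 51, 59, …}.
The first of these with x mod 23 = 15 is 107.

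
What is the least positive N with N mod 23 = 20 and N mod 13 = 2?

158

x ≡ 2 (mod 13) gives x ∈ {2, 15, 28, 41, 54, 67, 80, 93, …}.
The first of these with x mod 23 = 20 is 158.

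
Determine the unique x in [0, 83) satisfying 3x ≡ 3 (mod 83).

3⁻¹ ≡ 28 (mod 83) because 3·28 = 84 = 1·83 + 1.
So x ≡ 28·3 = 84 ≡ 1 (mod 83).

1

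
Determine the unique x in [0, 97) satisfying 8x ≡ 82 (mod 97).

8⁻¹ ≡ 85 (mod 97) because 8·85 = 680 = 7·97 + 1.
So x ≡ 85·82 = 6970 ≡ 83 (mod 97).

83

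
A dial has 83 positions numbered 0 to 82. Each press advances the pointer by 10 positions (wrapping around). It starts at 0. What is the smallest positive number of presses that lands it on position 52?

The inverse of 10 mod 83 is 25 (since 10·25 = 250 ≡ 1).
So x ≡ 25·52 = 1300 ≡ 55 (mod 83).

55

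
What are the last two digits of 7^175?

By repeated squaring mod 100: 7^1≡7, 7^2≡49, 7^4≡1, 7^8≡1, 7^16≡1, 7^32≡1, 7^64≡1, 7^128≡1.
175 = 1 + 2 + 4 + 8 + 32 + 128, so 7^175 ≡ 7·49·1·1·1·1 ≡ 43 (mod 100).

43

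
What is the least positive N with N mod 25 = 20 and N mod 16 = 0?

320

Since 16·11 ≡ 1 (mod 25), take x = 0 + 16·((20−0)·11 mod 25) = 0 + 16·20 = 320.
Check: 320 mod 25 = 20, 320 mod 16 = 0.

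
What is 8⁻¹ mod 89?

78

8·78 = 624 = 7·89 + 1, so 8⁻¹ ≡ 78 (mod 89).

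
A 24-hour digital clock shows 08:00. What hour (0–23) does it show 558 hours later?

14

558 − 23·24 = 6, so 558 ≡ 6 (mod 24).
(8 + 6) mod 24 = 14.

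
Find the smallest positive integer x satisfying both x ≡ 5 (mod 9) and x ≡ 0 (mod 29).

203

Since 29·5 ≡ 1 (mod 9), take x = 0 + 29·((5−0)·5 mod 9) = 0 + 29·7 = 203.
Check: 203 mod 9 = 5, 203 mod 29 = 0.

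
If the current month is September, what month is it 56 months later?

56 − 4·12 = 8, so 56 ≡ 8 (mod 12).
September + 8 months → May.

May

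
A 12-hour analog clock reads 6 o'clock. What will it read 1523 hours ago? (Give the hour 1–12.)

Dividing 1523 by 12 gives quotient 126 and remainder 11.
6 − 11 → 7 on a 12-hour dial.

7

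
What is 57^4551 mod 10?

Last digits of 7^n: 7, 9, 3, 1 (period 4).
4551 mod 4 = 3, so the last digit matches 7^3 = 3.

3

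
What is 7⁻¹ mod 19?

11

7·11 = 77 = 4·19 + 1, so 7⁻¹ ≡ 11 (mod 19).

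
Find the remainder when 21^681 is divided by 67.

Square-and-reduce mod 67: 21^1≡21, 21^2≡39, 21^4≡47, 21^8≡65, 21^16≡4, 21^32≡16, 21^64≡55, 21^128≡10, 21^256≡33, 21^512≡17.
Since 681 = 1 + 8 + 32 + 128 + 512 in binary, 21^681 ≡ 21·65·16·10·17 ≡ 62 (mod 67).

62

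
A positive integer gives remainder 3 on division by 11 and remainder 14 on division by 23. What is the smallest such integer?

14

x ≡ 3 (mod 11) gives x ∈ {3, 14}.
The first of these with x mod 23 = 14 is 14.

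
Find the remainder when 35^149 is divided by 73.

Square-and-reduce mod 73: 35^1≡35, 35^2≡57, 35^4≡37, 35^8≡55, 35^16≡32, 35^32≡2, 35^64≡4, 35^128≡16.
149 = 1 + 4 + 16 + 128, so 35^149 ≡ 35·37·32·16 ≡ 54 (mod 73).

54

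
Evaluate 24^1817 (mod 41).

35

Square-and-reduce mod 41: 24^1≡24, 24^2≡2, 24^4≡4, 24^8≡16, 24^16≡10, 24^32≡18, 24^64≡37, 24^128≡16, 24^256≡10, 24^512≡18, 24^1024≡37.
Since 1817 = 1 + 8 + 16 + 256 + 512 + 1024 in binary, 24^1817 ≡ 24·16·10·10·18·37 ≡ 35 (mod 41).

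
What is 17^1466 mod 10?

Powers of 7 mod 10 repeat with period 4: 7, 9, 3, 1.
1466 leaves remainder 2 on division by 4, so 17^1466 ends in 9.

9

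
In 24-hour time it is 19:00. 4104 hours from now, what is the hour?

19

4104 mod 24 = 0 (since 171·24 = 4104).
(19 + 0) mod 24 = 19.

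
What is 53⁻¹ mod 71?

71 = 1·53 + 18
53 = 2·18 + 17
18 = 1·17 + 1
17 = 17·1 + 0
Back-substituting gives 53·67 ≡ 1 (mod 71).

67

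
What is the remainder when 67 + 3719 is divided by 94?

3719 mod 94 = 53 (since 39·94 = 3666).
(67 + 53) mod 94 = 26.

26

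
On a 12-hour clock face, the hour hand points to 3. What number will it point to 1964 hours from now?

1964 mod 12 = 8 (since 163·12 = 1956).
3 + 8 → 11 on a 12-hour dial.

11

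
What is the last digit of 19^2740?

1

Last digits of 9^n: 9, 1 (period 2).
2740 leaves remainder 0 on division by 2, so 19^2740 ends in 1.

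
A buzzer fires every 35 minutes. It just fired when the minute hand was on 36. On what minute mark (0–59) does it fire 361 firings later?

361·35 = 12635.
12635 − 210·60 = 35, so 12635 ≡ 35 (mod 60).
(36 + 35) mod 60 = 11.

11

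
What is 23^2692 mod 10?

Powers of 3 mod 10 repeat with period 4: 3, 9, 7, 1.
2692 mod 4 = 0, so the last digit matches 3^4 = 1.

1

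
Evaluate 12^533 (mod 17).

3

Square-and-reduce mod 17: 12^1≡12, 12^2≡8, 12^4≡13, 12^8≡16, 12^16≡1, 12^32≡1, 12^64≡1, 12^128≡1, 12^256≡1, 12^512≡1.
Since 533 = 1 + 4 + 16 + 512 in binary, 12^533 ≡ 12·13·1·1 ≡ 3 (mod 17).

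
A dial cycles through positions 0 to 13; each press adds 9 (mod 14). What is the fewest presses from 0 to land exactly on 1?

9·11 = 99 = 7·14 + 1, so 9⁻¹ ≡ 11 (mod 14).

11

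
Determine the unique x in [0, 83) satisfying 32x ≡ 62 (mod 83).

59

32⁻¹ ≡ 13 (mod 83) because 32·13 = 416 = 5·83 + 1.
So x ≡ 13·62 = 806 ≡ 59 (mod 83).
Check: 32·59 = 1888 = 22·83 + 62.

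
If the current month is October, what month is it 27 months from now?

Dividing 27 by 12 gives quotient 2 and remainder 3.
October + 3 months → January.

January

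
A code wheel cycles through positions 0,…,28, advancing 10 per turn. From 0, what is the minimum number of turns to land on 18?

The inverse of 10 mod 29 is 3 (since 10·3 = 30 ≡ 1).
So x ≡ 3·18 = 54 ≡ 25 (mod 29).

25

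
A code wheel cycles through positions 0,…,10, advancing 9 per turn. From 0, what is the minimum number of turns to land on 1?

The inverse of 9 mod 11 is 5 (since 9·5 = 45 ≡ 1).
So x ≡ 5·1 = 5 ≡ 5 (mod 11).
Check: 9·5 = 45 = 4·11 + 1.

5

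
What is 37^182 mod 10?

9

Last digits of 7^n: 7, 9, 3, 1 (period 4).
182 leaves remainder 2 on division by 4, so 37^182 ends in 9.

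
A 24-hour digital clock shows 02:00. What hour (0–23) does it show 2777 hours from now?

19

2777 mod 24 = 17 (since 115·24 = 2760).
(2 + 17) mod 24 = 19.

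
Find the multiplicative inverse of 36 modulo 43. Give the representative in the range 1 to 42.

6

43 = 1·36 + 7
36 = 5·7 + 1
7 = 7·1 + 0
Back-substituting gives 36·6 ≡ 1 (mod 43).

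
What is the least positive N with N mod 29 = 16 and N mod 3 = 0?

45

x ≡ 0 (mod 3) gives x ∈ {0, 3, 6, 9, 12, 15, 18, 21, …}.
The first of these with x mod 29 = 16 is 45.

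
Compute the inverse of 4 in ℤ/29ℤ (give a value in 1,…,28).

4·22 = 88 = 3·29 + 1, so 4⁻¹ ≡ 22 (mod 29).

22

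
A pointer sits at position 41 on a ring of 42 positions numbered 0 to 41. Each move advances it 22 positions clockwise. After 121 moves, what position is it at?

121·22 = 2662.
Dividing 2662 by 42 gives quotient 63 and remainder 16.
(41 + 16) mod 42 = 15.

15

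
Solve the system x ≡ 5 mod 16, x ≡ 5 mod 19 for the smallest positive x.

x ≡ 5 (mod 16) gives x ∈ {5}.
The first of these with x mod 19 = 5 is 5.

5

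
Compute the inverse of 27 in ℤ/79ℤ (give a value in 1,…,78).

41

79 = 2·27 + 25
27 = 1·25 + 2
25 = 12·2 + 1
2 = 2·1 + 0
Back-substituting gives 27·41 ≡ 1 (mod 79).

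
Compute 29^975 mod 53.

By repeated squaring mod 53: 29^1≡29, 29^2≡46, 29^4≡49, 29^8≡16, 29^16≡44, 29^32≡28, 29^64≡42, 29^128≡15, 29^256≡13, 29^512≡10.
975 = 1 + 2 + 4 + 8 + 64 + 128 + 256 + 512, so 29^975 ≡ 29·46·49·16·42·15·13·10 ≡ 52 (mod 53).

52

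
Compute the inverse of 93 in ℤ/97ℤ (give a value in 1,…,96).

24

97 = 1·93 + 4
93 = 23·4 + 1
4 = 4·1 + 0
Back-substituting gives 93·24 ≡ 1 (mod 97).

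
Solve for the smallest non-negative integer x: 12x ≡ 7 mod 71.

42

The inverse of 12 mod 71 is 6 (since 12·6 = 72 ≡ 1).
Multiplying both sides by 6: x ≡ 6·7 = 42 ≡ 42 (mod 71).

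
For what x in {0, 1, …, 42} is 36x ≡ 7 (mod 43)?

42

36⁻¹ ≡ 6 (mod 43) because 36·6 = 216 = 5·43 + 1.
Multiplying both sides by 6: x ≡ 6·7 = 42 ≡ 42 (mod 43).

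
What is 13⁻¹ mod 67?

31

67 = 5·13 + 2
13 = 6·2 + 1
2 = 2·1 + 0
Back-substituting gives 13·31 ≡ 1 (mod 67).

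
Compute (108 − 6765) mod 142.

6765 − 47·142 = 91, so 6765 ≡ 91 (mod 142).
(108 − 91) mod 142 = 17.

17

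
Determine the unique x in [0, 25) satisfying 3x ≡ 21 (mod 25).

3⁻¹ ≡ 17 (mod 25) because 3·17 = 51 = 2·25 + 1.
Multiplying both sides by 17: x ≡ 17·21 = 357 ≡ 7 (mod 25).
Check: 3·7 = 21 = 0·25 + 21.

7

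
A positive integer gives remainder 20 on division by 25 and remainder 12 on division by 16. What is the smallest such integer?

220

x ≡ 12 (mod 16) gives x ∈ {12, 28, 44, 60, 76, 92, 108, 124, …}.
The first of these with x mod 25 = 20 is 220.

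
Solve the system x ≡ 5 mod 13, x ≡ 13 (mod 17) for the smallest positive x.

200

x ≡ 5 (mod 13) gives x ∈ {5, 18, 31, 44, 57, 70, 83, 96, …}.
The first of these with x mod 17 = 13 is 200.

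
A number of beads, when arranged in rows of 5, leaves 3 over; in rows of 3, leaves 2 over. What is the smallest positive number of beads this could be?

8

Since 3·2 ≡ 1 (mod 5), take x = 2 + 3·((3−2)·2 mod 5) = 2 + 3·2 = 8.
Check: 8 mod 5 = 3, 8 mod 3 = 2.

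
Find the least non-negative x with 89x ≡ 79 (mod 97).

The inverse of 89 mod 97 is 12 (since 89·12 = 1068 ≡ 1).
Multiplying both sides by 12: x ≡ 12·79 = 948 ≡ 75 (mod 97).
Check: 89·75 = 6675 = 68·97 + 79.

75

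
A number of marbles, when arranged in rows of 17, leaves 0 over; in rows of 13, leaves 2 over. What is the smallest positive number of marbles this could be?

119

x ≡ 2 (mod 13) gives x ∈ {2, 15, 28, 41, 54, 67, 80, 93, …}.
The first of these with x mod 17 = 0 is 119.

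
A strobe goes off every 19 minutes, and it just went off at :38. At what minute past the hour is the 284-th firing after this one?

34

284·19 = 5396.
Dividing 5396 by 60 gives quotient 89 and remainder 56.
(38 + 56) mod 60 = 34.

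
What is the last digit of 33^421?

3

Last digits of 3^n: 3, 9, 7, 1 (period 4).
421 leaves remainder 1 on division by 4, so 33^421 ends in 3.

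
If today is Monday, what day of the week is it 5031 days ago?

5031 mod 7 = 5 (since 718·7 = 5026).
Monday − 5 days → Wednesday.

Wednesday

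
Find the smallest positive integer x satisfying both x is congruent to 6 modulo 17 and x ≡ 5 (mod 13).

x ≡ 5 (mod 13) gives x ∈ {5, 18, 31, 44, 57}.
The first of these with x mod 17 = 6 is 57.

57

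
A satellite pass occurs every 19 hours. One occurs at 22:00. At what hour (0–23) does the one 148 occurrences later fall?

148·19 = 2812.
2812 − 117·24 = 4, so 2812 ≡ 4 (mod 24).
(22 + 4) mod 24 = 2.

2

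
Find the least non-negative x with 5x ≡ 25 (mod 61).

The inverse of 5 mod 61 is 49 (since 5·49 = 245 ≡ 1).
Multiplying both sides by 49: x ≡ 49·25 = 1225 ≡ 5 (mod 61).

5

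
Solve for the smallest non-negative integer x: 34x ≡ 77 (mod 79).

65

The inverse of 34 mod 79 is 7 (since 34·7 = 238 ≡ 1).
Multiplying both sides by 7: x ≡ 7·77 = 539 ≡ 65 (mod 79).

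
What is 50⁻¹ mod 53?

35

50·35 = 1750 = 33·53 + 1, so 50⁻¹ ≡ 35 (mod 53).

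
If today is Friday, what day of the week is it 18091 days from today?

Monday

18091 mod 7 = 3 (since 2584·7 = 18088).
Friday + 3 days → Monday.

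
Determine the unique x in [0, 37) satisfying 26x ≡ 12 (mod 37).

26⁻¹ ≡ 10 (mod 37) because 26·10 = 260 = 7·37 + 1.
Multiplying both sides by 10: x ≡ 10·12 = 120 ≡ 9 (mod 37).

9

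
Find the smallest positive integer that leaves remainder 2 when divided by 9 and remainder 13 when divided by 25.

38

x ≡ 2 (mod 9) gives x ∈ {2, 11, 20, 29, 38}.
The first of these with x mod 25 = 13 is 38.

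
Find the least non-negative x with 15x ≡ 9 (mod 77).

16

The inverse of 15 mod 77 is 36 (since 15·36 = 540 ≡ 1).
So x ≡ 36·9 = 324 ≡ 16 (mod 77).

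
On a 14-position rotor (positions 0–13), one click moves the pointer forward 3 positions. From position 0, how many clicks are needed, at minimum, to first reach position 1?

14 = 4·3 + 2
3 = 1·2 + 1
2 = 2·1 + 0
Back-substituting gives 3·5 ≡ 1 (mod 14).

5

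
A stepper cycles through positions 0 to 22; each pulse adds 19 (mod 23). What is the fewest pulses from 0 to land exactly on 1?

19·17 = 323 = 14·23 + 1, so 19⁻¹ ≡ 17 (mod 23).

17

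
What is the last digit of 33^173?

3

Powers of 3 mod 10 repeat with period 4: 3, 9, 7, 1.
173 leaves remainder 1 on division by 4, so 33^173 ends in 3.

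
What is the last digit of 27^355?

The units digit of 27^n cycles with period 4: 7, 9, 3, 1, …
355 leaves remainder 3 on division by 4, so 27^355 ends in 3.

3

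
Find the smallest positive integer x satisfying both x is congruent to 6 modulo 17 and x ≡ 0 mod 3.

6

x ≡ 0 (mod 3) gives x ∈ {0, 3, 6}.
The first of these with x mod 17 = 6 is 6.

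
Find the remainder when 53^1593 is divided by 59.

By repeated squaring mod 59: 53^1≡53, 53^2≡36, 53^4≡57, 53^8≡4, 53^16≡16, 53^32≡20, 53^64≡46, 53^128≡51, 53^256≡5, 53^512≡25, 53^1024≡35.
Since 1593 = 1 + 8 + 16 + 32 + 512 + 1024 in binary, 53^1593 ≡ 53·4·16·20·25·35 ≡ 41 (mod 59).

41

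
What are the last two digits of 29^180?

01

Successive squares of 29 mod 100: 29^1≡29, 29^2≡41, 29^4≡81, 29^8≡61, 29^16≡21, 29^32≡41, 29^64≡81, 29^128≡61.
Since 180 = 4 + 16 + 32 + 128 in binary, 29^180 ≡ 81·21·41·61 ≡ 1 (mod 100).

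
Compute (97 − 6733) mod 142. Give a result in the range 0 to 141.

38

6733 mod 142 = 59 (since 47·142 = 6674).
(97 − 59) mod 142 = 38.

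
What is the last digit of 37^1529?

7

Last digits of 7^n: 7, 9, 3, 1 (period 4).
1529 mod 4 = 1, so the last digit matches 7^1 = 7.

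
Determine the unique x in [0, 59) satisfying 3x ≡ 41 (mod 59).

53

The inverse of 3 mod 59 is 20 (since 3·20 = 60 ≡ 1).
So x ≡ 20·41 = 820 ≡ 53 (mod 59).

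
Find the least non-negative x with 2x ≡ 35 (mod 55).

The inverse of 2 mod 55 is 28 (since 2·28 = 56 ≡ 1).
So x ≡ 28·35 = 980 ≡ 45 (mod 55).
Check: 2·45 = 90 = 1·55 + 35.

45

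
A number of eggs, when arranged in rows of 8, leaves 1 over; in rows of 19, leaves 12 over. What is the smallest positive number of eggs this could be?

Since 19·3 ≡ 1 (mod 8), take x = 12 + 19·((1−12)·3 mod 8) = 12 + 19·7 = 145.
Check: 145 mod 8 = 1, 145 mod 19 = 12.

145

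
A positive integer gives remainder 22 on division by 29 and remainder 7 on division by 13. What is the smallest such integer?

254

Since 13·9 ≡ 1 (mod 29), take x = 7 + 13·((22−7)·9 mod 29) = 7 + 13·19 = 254.
Check: 254 mod 29 = 22, 254 mod 13 = 7.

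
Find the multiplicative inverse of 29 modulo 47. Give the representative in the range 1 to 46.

47 = 1·29 + 18
29 = 1·18 + 11
18 = 1·11 + 7
11 = 1·7 + 4
7 = 1·4 + 3
4 = 1·3 + 1
3 = 3·1 + 0
Back-substituting gives 29·13 ≡ 1 (mod 47).

13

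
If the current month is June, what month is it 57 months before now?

September

57 − 4·12 = 9, so 57 ≡ 9 (mod 12).
June − 9 months → September.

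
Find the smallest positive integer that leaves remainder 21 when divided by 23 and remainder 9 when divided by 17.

x ≡ 9 (mod 17) gives x ∈ {9, 26, 43, 60, 77, 94, 111, 128, …}.
The first of these with x mod 23 = 21 is 366.

366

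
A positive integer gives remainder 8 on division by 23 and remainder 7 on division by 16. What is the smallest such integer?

215

x ≡ 7 (mod 16) gives x ∈ {7, 23, 39, 55, 71, 87, 103, 119, …}.
The first of these with x mod 23 = 8 is 215.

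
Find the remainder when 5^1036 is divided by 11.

Square-and-reduce mod 11: 5^1≡5, 5^2≡3, 5^4≡9, 5^8≡4, 5^16≡5, 5^32≡3, 5^64≡9, 5^128≡4, 5^256≡5, 5^512≡3, 5^1024≡9.
1036 = 4 + 8 + 1024, so 5^1036 ≡ 9·4·9 ≡ 5 (mod 11).

5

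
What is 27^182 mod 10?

9

The units digit of 27^n cycles with period 4: 7, 9, 3, 1, …
182 mod 4 = 2, so the last digit matches 7^2 = 9.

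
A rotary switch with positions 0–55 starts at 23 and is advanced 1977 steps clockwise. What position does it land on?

1977 = 35·56 + 17, so 1977 mod 56 = 17.
(23 + 17) mod 56 = 40.

40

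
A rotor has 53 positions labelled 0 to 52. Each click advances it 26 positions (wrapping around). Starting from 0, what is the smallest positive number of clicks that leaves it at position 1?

26·51 = 1326 = 25·53 + 1, so 26⁻¹ ≡ 51 (mod 53).

51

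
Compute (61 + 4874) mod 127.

109

4874 = 38·127 + 48, so 4874 mod 127 = 48.
(61 + 48) mod 127 = 109.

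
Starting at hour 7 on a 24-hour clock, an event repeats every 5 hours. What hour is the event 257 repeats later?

257·5 = 1285.
1285 − 53·24 = 13, so 1285 ≡ 13 (mod 24).
(7 + 13) mod 24 = 20.

20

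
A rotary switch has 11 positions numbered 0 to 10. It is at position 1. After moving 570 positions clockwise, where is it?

10

570 − 51·11 = 9, so 570 ≡ 9 (mod 11).
(1 + 9) mod 11 = 10.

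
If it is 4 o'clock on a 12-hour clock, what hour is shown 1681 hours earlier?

3

1681 = 140·12 + 1, so 1681 mod 12 = 1.
4 − 1 → 3 on a 12-hour dial.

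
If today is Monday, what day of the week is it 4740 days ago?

Dividing 4740 by 7 gives quotient 677 and remainder 1.
Monday − 1 day → Sunday.

Sunday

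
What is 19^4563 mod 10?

Powers of 9 mod 10 repeat with period 2: 9, 1.
4563 mod 2 = 1, so the last digit matches 9^1 = 9.

9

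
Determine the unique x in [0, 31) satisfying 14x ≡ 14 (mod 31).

1

14⁻¹ ≡ 20 (mod 31) because 14·20 = 280 = 9·31 + 1.
Multiplying both sides by 20: x ≡ 20·14 = 280 ≡ 1 (mod 31).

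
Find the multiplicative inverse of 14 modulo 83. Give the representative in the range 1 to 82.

83 = 5·14 + 13
14 = 1·13 + 1
13 = 13·1 + 0
Back-substituting gives 14·6 ≡ 1 (mod 83).

6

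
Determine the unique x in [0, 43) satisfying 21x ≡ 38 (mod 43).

10

The inverse of 21 mod 43 is 41 (since 21·41 = 861 ≡ 1).
Multiplying both sides by 41: x ≡ 41·38 = 1558 ≡ 10 (mod 43).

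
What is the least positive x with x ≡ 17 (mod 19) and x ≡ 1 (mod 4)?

x ≡ 1 (mod 4) gives x ∈ {1, 5, 9, 13, 17}.
The first of these with x mod 19 = 17 is 17.

17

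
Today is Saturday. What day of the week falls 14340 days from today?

14340 = 2048·7 + 4, so 14340 mod 7 = 4.
Saturday + 4 days → Wednesday.

Wednesday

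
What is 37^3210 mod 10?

9

The units digit of 37^n cycles with period 4: 7, 9, 3, 1, …
3210 mod 4 = 2, so the last digit matches 7^2 = 9.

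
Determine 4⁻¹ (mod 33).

25

4·25 = 100 = 3·33 + 1, so 4⁻¹ ≡ 25 (mod 33).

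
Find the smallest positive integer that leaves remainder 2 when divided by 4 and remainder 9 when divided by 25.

Since 25·1 ≡ 1 (mod 4), take x = 9 + 25·((2−9)·1 mod 4) = 9 + 25·1 = 34.
Check: 34 mod 4 = 2, 34 mod 25 = 9.

34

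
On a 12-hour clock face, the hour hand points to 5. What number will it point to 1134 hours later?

1134 − 94·12 = 6, so 1134 ≡ 6 (mod 12).
5 + 6 → 11 on a 12-hour dial.

11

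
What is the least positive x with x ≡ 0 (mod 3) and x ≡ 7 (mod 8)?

15

x ≡ 0 (mod 3) gives x ∈ {0, 3, 6, 9, 12, 15}.
The first of these with x mod 8 = 7 is 15.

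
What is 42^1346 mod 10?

4

Last digits of 2^n: 2, 4, 8, 6 (period 4).
1346 mod 4 = 2, so the last digit matches 2^2 = 4.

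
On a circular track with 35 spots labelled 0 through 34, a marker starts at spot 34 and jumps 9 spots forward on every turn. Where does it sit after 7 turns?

7·9 = 63.
63 − 1·35 = 28, so 63 ≡ 28 (mod 35).
(34 + 28) mod 35 = 27.

27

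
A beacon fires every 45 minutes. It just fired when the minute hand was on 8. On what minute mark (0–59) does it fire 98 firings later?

98·45 = 4410.
4410 − 73·60 = 30, so 4410 ≡ 30 (mod 60).
(8 + 30) mod 60 = 38.

38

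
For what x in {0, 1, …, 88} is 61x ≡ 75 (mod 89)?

The inverse of 61 mod 89 is 54 (since 61·54 = 3294 ≡ 1).
Multiplying both sides by 54: x ≡ 54·75 = 4050 ≡ 45 (mod 89).

45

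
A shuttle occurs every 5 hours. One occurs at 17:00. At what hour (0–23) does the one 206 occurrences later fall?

206·5 = 1030.
1030 − 42·24 = 22, so 1030 ≡ 22 (mod 24).
(17 + 22) mod 24 = 15.

15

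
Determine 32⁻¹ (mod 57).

57 = 1·32 + 25
32 = 1·25 + 7
25 = 3·7 + 4
7 = 1·4 + 3
4 = 1·3 + 1
3 = 3·1 + 0
Back-substituting gives 32·41 ≡ 1 (mod 57).

41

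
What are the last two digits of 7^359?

43

Successive squares of 7 mod 100: 7^1≡7, 7^2≡49, 7^4≡1, 7^8≡1, 7^16≡1, 7^32≡1, 7^64≡1, 7^128≡1, 7^256≡1.
Since 359 = 1 + 2 + 4 + 32 + 64 + 256 in binary, 7^359 ≡ 7·49·1·1·1·1 ≡ 43 (mod 100).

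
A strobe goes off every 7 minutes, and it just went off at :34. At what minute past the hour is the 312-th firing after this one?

312·7 = 2184.
Dividing 2184 by 60 gives quotient 36 and remainder 24.
(34 + 24) mod 60 = 58.

58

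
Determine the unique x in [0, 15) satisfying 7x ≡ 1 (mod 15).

13

7⁻¹ ≡ 13 (mod 15) because 7·13 = 91 = 6·15 + 1.
Multiplying both sides by 13: x ≡ 13·1 = 13 ≡ 13 (mod 15).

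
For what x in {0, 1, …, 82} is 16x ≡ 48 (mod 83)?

The inverse of 16 mod 83 is 26 (since 16·26 = 416 ≡ 1).
So x ≡ 26·48 = 1248 ≡ 3 (mod 83).

3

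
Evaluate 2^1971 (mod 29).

Successive squares of 2 mod 29: 2^1≡2, 2^2≡4, 2^4≡16, 2^8≡24, 2^16≡25, 2^32≡16, 2^64≡24, 2^128≡25, 2^256≡16, 2^512≡24, 2^1024≡25.
1971 = 1 + 2 + 16 + 32 + 128 + 256 + 512 + 1024, so 2^1971 ≡ 2·4·25·16·25·16·24·25 ≡ 18 (mod 29).

18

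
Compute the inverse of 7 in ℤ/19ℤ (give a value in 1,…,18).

11

7·11 = 77 = 4·19 + 1, so 7⁻¹ ≡ 11 (mod 19).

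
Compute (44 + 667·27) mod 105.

98

667·27 = 18009.
18009 = 171·105 + 54, so 18009 mod 105 = 54.
(44 + 54) mod 105 = 98.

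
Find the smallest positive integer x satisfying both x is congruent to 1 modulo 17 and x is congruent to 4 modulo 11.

103

Since 11·14 ≡ 1 (mod 17), take x = 4 + 11·((1−4)·14 mod 17) = 4 + 11·9 = 103.
Check: 103 mod 17 = 1, 103 mod 11 = 4.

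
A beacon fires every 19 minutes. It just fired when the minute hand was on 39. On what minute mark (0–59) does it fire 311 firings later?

8

311·19 = 5909.
5909 = 98·60 + 29, so 5909 mod 60 = 29.
(39 + 29) mod 60 = 8.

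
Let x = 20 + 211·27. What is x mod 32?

211·27 = 5697.
5697 − 178·32 = 1, so 5697 ≡ 1 (mod 32).
(20 + 1) mod 32 = 21.

21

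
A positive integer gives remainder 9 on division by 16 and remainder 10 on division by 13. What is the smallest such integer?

153

x ≡ 10 (mod 13) gives x ∈ {10, 23, 36, 49, 62, 75, 88, 101, …}.
The first of these with x mod 16 = 9 is 153.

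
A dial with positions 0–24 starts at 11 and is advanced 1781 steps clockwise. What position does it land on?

1781 = 71·25 + 6, so 1781 mod 25 = 6.
(11 + 6) mod 25 = 17.

17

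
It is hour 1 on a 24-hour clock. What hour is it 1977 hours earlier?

1977 − 82·24 = 9, so 1977 ≡ 9 (mod 24).
(1 − 9) mod 24 = 16.

16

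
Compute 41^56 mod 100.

By repeated squaring mod 100: 41^1≡41, 41^2≡81, 41^4≡61, 41^8≡21, 41^16≡41, 41^32≡81.
Since 56 = 8 + 16 + 32 in binary, 41^56 ≡ 21·41·81 ≡ 41 (mod 100).

41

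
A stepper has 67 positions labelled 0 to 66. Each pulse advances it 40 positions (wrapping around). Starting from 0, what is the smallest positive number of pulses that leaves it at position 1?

40·62 = 2480 = 37·67 + 1, so 40⁻¹ ≡ 62 (mod 67).

62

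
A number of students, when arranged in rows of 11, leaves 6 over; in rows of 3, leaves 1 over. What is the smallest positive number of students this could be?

28

x ≡ 1 (mod 3) gives x ∈ {1, 4, 7, 10, 13, 16, 19, 22, …}.
The first of these with x mod 11 = 6 is 28.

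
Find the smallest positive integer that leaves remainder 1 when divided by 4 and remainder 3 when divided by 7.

x ≡ 1 (mod 4) gives x ∈ {1, 5, 9, 13, 17}.
The first of these with x mod 7 = 3 is 17.

17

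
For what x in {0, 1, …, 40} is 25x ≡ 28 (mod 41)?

29

25⁻¹ ≡ 23 (mod 41) because 25·23 = 575 = 14·41 + 1.
Multiplying both sides by 23: x ≡ 23·28 = 644 ≡ 29 (mod 41).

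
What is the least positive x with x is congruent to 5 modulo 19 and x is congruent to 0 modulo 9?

81

x ≡ 0 (mod 9) gives x ∈ {0, 9, 18, 27, 36, 45, 54, 63, …}.
The first of these with x mod 19 = 5 is 81.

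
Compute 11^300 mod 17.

13

By repeated squaring mod 17: 11^1≡11, 11^2≡2, 11^4≡4, 11^8≡16, 11^16≡1, 11^32≡1, 11^64≡1, 11^128≡1, 11^256≡1.
Since 300 = 4 + 8 + 32 + 256 in binary, 11^300 ≡ 4·16·1·1 ≡ 13 (mod 17).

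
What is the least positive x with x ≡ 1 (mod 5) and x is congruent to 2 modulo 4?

Since 4·4 ≡ 1 (mod 5), take x = 2 + 4·((1−2)·4 mod 5) = 2 + 4·1 = 6.
Check: 6 mod 5 = 1, 6 mod 4 = 2.

6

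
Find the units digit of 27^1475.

The units digit of 27^n cycles with period 4: 7, 9, 3, 1, …
1475 mod 4 = 3, so the last digit matches 7^3 = 3.

3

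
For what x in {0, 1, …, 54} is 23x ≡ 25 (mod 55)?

The inverse of 23 mod 55 is 12 (since 23·12 = 276 ≡ 1).
Multiplying both sides by 12: x ≡ 12·25 = 300 ≡ 25 (mod 55).
Check: 23·25 = 575 = 10·55 + 25.

25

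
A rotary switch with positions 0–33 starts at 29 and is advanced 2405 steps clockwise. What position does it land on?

2405 mod 34 = 25 (since 70·34 = 2380).
(29 + 25) mod 34 = 20.

20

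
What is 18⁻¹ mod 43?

12

18·12 = 216 = 5·43 + 1, so 18⁻¹ ≡ 12 (mod 43).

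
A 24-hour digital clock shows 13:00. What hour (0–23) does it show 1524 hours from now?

1

Dividing 1524 by 24 gives quotient 63 and remainder 12.
(13 + 12) mod 24 = 1.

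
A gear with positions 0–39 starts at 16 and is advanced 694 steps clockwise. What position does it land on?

30

694 = 17·40 + 14, so 694 mod 40 = 14.
(16 + 14) mod 40 = 30.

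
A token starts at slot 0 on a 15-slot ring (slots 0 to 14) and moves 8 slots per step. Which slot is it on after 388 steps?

388·8 = 3104.
3104 − 206·15 = 14, so 3104 ≡ 14 (mod 15).
(0 + 14) mod 15 = 14.

14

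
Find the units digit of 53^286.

9

Last digits of 3^n: 3, 9, 7, 1 (period 4).
286 leaves remainder 2 on division by 4, so 53^286 ends in 9.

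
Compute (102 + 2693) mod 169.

91

Dividing 2693 by 169 gives quotient 15 and remainder 158.
(102 + 158) mod 169 = 91.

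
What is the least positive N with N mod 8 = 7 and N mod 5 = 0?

15

x ≡ 0 (mod 5) gives x ∈ {0, 5, 10, 15}.
The first of these with x mod 8 = 7 is 15.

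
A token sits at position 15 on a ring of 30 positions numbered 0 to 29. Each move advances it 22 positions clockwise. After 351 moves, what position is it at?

27

351·22 = 7722.
Dividing 7722 by 30 gives quotient 257 and remainder 12.
(15 + 12) mod 30 = 27.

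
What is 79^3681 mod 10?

9

Powers of 9 mod 10 repeat with period 2: 9, 1.
3681 mod 2 = 1, so the last digit matches 9^1 = 9.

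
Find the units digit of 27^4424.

1

Last digits of 7^n: 7, 9, 3, 1 (period 4).
4424 leaves remainder 0 on division by 4, so 27^4424 ends in 1.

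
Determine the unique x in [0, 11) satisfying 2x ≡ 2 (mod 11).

The inverse of 2 mod 11 is 6 (since 2·6 = 12 ≡ 1).
Multiplying both sides by 6: x ≡ 6·2 = 12 ≡ 1 (mod 11).

1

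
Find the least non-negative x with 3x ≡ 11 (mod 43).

18

3⁻¹ ≡ 29 (mod 43) because 3·29 = 87 = 2·43 + 1.
So x ≡ 29·11 = 319 ≡ 18 (mod 43).
Check: 3·18 = 54 = 1·43 + 11.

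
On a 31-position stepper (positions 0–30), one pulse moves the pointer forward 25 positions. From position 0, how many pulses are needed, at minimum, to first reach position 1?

5

25·5 = 125 = 4·31 + 1, so 25⁻¹ ≡ 5 (mod 31).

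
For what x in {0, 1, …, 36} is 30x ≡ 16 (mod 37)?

30⁻¹ ≡ 21 (mod 37) because 30·21 = 630 = 17·37 + 1.
So x ≡ 21·16 = 336 ≡ 3 (mod 37).

3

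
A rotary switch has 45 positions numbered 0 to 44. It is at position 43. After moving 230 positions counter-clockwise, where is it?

230 − 5·45 = 5, so 230 ≡ 5 (mod 45).
(43 − 5) mod 45 = 38.

38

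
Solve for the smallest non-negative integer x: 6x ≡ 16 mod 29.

6⁻¹ ≡ 5 (mod 29) because 6·5 = 30 = 1·29 + 1.
Multiplying both sides by 5: x ≡ 5·16 = 80 ≡ 22 (mod 29).

22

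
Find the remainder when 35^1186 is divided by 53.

Square-and-reduce mod 53: 35^1≡35, 35^2≡6, 35^4≡36, 35^8≡24, 35^16≡46, 35^32≡49, 35^64≡16, 35^128≡44, 35^256≡28, 35^512≡42, 35^1024≡15.
1186 = 2 + 32 + 128 + 1024, so 35^1186 ≡ 6·49·44·15 ≡ 7 (mod 53).

7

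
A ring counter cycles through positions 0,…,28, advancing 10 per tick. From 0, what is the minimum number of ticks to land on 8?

24

10⁻¹ ≡ 3 (mod 29) because 10·3 = 30 = 1·29 + 1.
So x ≡ 3·8 = 24 ≡ 24 (mod 29).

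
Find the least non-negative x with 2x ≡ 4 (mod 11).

The inverse of 2 mod 11 is 6 (since 2·6 = 12 ≡ 1).
So x ≡ 6·4 = 24 ≡ 2 (mod 11).
Check: 2·2 = 4 = 0·11 + 4.

2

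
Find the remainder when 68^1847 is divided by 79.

63

Successive squares of 68 mod 79: 68^1≡68, 68^2≡42, 68^4≡26, 68^8≡44, 68^16≡40, 68^32≡20, 68^64≡5, 68^128≡25, 68^256≡72, 68^512≡49, 68^1024≡31.
1847 = 1 + 2 + 4 + 16 + 32 + 256 + 512 + 1024, so 68^1847 ≡ 68·42·26·40·20·72·49·31 ≡ 63 (mod 79).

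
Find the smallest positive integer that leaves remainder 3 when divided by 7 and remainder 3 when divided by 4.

x ≡ 3 (mod 4) gives x ∈ {3}.
The first of these with x mod 7 = 3 is 3.

3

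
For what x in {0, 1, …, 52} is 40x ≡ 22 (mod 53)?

35

40⁻¹ ≡ 4 (mod 53) because 40·4 = 160 = 3·53 + 1.
So x ≡ 4·22 = 88 ≡ 35 (mod 53).
Check: 40·35 = 1400 = 26·53 + 22.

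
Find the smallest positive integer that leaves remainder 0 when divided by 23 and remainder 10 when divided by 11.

230

x ≡ 10 (mod 11) gives x ∈ {10, 21, 32, 43, 54, 65, 76, 87, …}.
The first of these with x mod 23 = 0 is 230.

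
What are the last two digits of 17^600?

Square-and-reduce mod 100: 17^1≡17, 17^2≡89, 17^4≡21, 17^8≡41, 17^16≡81, 17^32≡61, 17^64≡21, 17^128≡41, 17^256≡81, 17^512≡61.
600 = 8 + 16 + 64 + 512, so 17^600 ≡ 41·81·21·61 ≡ 1 (mod 100).

01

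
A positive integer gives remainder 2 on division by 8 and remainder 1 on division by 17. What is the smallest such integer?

x ≡ 2 (mod 8) gives x ∈ {2, 10, 18}.
The first of these with x mod 17 = 1 is 18.

18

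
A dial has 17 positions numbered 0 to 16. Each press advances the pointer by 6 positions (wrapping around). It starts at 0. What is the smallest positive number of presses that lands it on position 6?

The inverse of 6 mod 17 is 3 (since 6·3 = 18 ≡ 1).
Multiplying both sides by 3: x ≡ 3·6 = 18 ≡ 1 (mod 17).
Check: 6·1 = 6 = 0·17 + 6.

1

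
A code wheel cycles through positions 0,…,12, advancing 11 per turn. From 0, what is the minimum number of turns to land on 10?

11⁻¹ ≡ 6 (mod 13) because 11·6 = 66 = 5·13 + 1.
Multiplying both sides by 6: x ≡ 6·10 = 60 ≡ 8 (mod 13).
Check: 11·8 = 88 = 6·13 + 10.

8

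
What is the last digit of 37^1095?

Last digits of 7^n: 7, 9, 3, 1 (period 4).
1095 leaves remainder 3 on division by 4, so 37^1095 ends in 3.

3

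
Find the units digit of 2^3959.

8

The units digit of 2^n cycles with period 4: 2, 4, 8, 6, …
3959 leaves remainder 3 on division by 4, so 2^3959 ends in 8.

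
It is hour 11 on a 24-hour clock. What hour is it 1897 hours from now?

1897 mod 24 = 1 (since 79·24 = 1896).
(11 + 1) mod 24 = 12.

12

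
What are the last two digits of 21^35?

By repeated squaring mod 100: 21^1≡21, 21^2≡41, 21^4≡81, 21^8≡61, 21^16≡21, 21^32≡41.
35 = 1 + 2 + 32, so 21^35 ≡ 21·41·41 ≡ 1 (mod 100).

01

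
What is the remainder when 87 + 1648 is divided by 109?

1648 mod 109 = 13 (since 15·109 = 1635).
(87 + 13) mod 109 = 100.

100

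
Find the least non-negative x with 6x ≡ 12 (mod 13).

6⁻¹ ≡ 11 (mod 13) because 6·11 = 66 = 5·13 + 1.
So x ≡ 11·12 = 132 ≡ 2 (mod 13).

2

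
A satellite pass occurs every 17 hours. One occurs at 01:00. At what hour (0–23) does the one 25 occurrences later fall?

18

25·17 = 425.
425 = 17·24 + 17, so 425 mod 24 = 17.
(1 + 17) mod 24 = 18.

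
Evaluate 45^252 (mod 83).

81

Square-and-reduce mod 83: 45^1≡45, 45^2≡33, 45^4≡10, 45^8≡17, 45^16≡40, 45^32≡23, 45^64≡31, 45^128≡48.
Since 252 = 4 + 8 + 16 + 32 + 64 + 128 in binary, 45^252 ≡ 10·17·40·23·31·48 ≡ 81 (mod 83).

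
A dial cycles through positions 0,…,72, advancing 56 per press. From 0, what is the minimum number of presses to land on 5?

4

56⁻¹ ≡ 30 (mod 73) because 56·30 = 1680 = 23·73 + 1.
Multiplying both sides by 30: x ≡ 30·5 = 150 ≡ 4 (mod 73).
Check: 56·4 = 224 = 3·73 + 5.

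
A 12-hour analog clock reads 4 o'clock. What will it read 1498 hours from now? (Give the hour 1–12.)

1498 mod 12 = 10 (since 124·12 = 1488).
4 + 10 → 2 on a 12-hour dial.

2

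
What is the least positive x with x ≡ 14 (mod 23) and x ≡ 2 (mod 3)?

x ≡ 2 (mod 3) gives x ∈ {2, 5, 8, 11, 14}.
The first of these with x mod 23 = 14 is 14.

14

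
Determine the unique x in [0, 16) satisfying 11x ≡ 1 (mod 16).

11⁻¹ ≡ 3 (mod 16) because 11·3 = 33 = 2·16 + 1.
Multiplying both sides by 3: x ≡ 3·1 = 3 ≡ 3 (mod 16).

3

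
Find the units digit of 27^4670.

9

Powers of 7 mod 10 repeat with period 4: 7, 9, 3, 1.
4670 leaves remainder 2 on division by 4, so 27^4670 ends in 9.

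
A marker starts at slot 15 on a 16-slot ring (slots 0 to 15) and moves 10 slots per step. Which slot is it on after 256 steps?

15

256·10 = 2560.
2560 = 160·16 + 0, so 2560 mod 16 = 0.
(15 + 0) mod 16 = 15.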